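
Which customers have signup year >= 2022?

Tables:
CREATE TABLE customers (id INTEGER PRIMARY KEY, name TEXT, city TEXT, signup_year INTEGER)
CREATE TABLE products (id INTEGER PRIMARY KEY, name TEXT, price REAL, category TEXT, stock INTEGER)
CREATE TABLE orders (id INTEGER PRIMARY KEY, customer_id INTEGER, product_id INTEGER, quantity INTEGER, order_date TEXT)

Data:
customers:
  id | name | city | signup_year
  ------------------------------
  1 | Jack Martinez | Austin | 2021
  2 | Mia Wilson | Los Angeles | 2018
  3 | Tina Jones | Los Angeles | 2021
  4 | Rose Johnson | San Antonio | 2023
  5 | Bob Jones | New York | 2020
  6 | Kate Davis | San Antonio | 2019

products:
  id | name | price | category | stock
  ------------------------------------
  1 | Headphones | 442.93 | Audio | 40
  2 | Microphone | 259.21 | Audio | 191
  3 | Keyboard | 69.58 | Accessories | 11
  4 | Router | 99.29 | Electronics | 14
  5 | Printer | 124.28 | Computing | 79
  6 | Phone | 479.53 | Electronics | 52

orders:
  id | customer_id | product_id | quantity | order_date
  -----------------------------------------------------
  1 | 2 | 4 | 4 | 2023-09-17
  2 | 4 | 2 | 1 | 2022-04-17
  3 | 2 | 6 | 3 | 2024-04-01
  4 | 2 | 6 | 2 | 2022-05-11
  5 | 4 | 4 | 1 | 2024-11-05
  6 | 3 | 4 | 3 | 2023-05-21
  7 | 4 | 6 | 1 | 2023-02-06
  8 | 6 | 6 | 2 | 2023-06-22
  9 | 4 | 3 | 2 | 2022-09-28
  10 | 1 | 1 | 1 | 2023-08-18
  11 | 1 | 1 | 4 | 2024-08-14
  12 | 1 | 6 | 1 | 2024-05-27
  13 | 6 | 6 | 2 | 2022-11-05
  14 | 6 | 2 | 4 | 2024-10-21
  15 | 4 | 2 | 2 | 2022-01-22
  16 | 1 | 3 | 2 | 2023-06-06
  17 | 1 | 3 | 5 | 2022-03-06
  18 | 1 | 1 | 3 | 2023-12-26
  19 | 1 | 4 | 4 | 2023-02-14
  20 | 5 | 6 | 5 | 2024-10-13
SELECT name, signup_year FROM customers WHERE signup_year >= 2022

Execution result:
name | signup_year
Rose Johnson | 2023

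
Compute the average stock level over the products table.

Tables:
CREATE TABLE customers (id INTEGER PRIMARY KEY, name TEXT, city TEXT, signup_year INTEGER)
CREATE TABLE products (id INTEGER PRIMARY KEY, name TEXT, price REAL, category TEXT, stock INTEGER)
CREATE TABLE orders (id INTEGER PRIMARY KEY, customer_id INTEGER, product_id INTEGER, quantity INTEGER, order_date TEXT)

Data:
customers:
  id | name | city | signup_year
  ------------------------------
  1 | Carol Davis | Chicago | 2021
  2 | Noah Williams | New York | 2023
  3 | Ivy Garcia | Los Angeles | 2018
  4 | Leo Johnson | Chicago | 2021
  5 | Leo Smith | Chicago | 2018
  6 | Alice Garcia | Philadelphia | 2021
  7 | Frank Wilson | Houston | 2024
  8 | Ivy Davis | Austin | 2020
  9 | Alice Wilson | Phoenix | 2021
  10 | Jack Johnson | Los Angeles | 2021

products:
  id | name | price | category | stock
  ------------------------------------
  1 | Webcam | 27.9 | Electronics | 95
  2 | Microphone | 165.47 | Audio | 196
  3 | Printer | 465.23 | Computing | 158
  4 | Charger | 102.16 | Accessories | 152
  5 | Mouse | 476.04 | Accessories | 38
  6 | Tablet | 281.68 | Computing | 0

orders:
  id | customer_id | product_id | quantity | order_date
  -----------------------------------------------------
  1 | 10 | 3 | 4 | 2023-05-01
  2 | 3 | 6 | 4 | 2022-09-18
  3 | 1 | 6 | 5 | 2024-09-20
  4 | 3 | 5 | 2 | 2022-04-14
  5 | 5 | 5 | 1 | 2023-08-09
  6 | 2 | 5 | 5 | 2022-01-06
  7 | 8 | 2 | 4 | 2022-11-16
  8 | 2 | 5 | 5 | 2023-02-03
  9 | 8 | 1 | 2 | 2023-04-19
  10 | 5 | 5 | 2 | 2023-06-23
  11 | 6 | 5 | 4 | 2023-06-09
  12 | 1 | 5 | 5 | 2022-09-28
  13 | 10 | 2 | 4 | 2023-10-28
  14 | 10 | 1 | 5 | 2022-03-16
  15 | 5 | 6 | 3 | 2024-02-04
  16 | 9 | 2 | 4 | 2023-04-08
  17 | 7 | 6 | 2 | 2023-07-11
SELECT AVG(stock) FROM products

Execution result:
106.50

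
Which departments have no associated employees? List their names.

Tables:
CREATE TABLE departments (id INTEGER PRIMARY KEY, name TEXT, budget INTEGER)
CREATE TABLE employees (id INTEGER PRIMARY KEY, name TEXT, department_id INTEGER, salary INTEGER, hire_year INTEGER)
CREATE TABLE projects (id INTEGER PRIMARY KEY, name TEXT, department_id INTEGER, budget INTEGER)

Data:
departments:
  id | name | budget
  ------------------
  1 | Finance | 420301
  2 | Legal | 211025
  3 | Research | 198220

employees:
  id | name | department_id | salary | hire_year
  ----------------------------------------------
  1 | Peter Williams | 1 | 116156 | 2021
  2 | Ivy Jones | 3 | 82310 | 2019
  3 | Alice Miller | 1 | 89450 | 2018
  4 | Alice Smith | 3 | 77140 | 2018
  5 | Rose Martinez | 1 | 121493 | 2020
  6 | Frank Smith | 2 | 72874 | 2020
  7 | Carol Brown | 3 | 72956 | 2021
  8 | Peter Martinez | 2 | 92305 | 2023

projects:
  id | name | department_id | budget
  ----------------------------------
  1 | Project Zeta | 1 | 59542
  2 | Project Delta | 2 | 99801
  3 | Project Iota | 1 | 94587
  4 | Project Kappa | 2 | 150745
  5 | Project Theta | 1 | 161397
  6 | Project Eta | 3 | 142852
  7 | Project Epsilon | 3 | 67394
SELECT p.name FROM departments p LEFT JOIN employees c ON c.department_id = p.id WHERE c.id IS NULL

Execution result:
(no rows)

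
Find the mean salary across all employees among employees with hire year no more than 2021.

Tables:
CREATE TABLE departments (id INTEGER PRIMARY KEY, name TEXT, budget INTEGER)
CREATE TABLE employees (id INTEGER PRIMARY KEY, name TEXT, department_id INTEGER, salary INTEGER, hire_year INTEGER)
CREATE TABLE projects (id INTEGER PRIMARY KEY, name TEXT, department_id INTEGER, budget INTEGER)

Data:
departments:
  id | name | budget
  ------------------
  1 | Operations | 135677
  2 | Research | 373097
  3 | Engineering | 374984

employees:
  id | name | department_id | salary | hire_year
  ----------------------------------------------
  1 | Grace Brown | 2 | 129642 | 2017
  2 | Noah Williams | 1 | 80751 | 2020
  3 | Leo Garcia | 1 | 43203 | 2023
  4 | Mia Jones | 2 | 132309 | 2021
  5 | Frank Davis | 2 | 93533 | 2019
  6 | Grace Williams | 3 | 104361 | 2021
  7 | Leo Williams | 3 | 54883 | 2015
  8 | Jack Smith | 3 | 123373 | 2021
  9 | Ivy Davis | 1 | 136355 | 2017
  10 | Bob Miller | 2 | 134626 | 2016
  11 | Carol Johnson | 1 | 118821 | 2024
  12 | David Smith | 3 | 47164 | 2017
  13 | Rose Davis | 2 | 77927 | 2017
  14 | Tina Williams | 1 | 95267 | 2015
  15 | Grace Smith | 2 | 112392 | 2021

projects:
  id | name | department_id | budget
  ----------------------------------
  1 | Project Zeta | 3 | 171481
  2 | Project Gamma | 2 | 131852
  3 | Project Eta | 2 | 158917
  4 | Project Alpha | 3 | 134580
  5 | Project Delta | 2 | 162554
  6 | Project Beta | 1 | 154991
SELECT AVG(salary) FROM employees WHERE hire_year <= 2021

Execution result:
101737.15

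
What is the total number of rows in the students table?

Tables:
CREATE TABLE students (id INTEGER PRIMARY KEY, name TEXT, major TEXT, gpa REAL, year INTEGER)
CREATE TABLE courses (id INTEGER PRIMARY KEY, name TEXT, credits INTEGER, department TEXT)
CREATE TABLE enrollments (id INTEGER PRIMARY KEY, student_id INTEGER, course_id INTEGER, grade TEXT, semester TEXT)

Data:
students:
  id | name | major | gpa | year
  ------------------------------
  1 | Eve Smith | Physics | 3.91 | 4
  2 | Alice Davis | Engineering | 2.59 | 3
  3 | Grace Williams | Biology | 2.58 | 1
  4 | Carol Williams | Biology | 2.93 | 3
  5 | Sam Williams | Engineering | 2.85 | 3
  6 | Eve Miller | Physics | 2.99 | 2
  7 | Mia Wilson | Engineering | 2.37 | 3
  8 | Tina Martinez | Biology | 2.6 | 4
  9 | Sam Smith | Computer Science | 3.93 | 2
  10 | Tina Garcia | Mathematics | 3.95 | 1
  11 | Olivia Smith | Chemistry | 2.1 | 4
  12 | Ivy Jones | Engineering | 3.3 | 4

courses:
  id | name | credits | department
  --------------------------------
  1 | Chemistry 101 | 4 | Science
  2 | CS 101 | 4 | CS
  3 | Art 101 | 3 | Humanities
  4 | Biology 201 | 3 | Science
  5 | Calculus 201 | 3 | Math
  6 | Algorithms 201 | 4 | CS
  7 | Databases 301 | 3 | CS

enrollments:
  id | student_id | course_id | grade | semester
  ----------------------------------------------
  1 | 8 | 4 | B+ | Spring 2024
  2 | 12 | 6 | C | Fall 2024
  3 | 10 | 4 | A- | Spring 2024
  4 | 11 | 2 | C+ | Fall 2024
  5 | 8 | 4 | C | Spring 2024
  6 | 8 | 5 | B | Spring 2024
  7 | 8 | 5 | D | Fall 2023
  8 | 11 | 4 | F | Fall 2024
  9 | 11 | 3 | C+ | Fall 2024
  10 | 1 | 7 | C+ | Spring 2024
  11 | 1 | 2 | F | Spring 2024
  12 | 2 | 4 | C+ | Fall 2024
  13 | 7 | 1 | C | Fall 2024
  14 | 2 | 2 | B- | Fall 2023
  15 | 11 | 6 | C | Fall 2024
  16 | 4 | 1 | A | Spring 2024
SELECT COUNT(*) FROM students

Execution result:
12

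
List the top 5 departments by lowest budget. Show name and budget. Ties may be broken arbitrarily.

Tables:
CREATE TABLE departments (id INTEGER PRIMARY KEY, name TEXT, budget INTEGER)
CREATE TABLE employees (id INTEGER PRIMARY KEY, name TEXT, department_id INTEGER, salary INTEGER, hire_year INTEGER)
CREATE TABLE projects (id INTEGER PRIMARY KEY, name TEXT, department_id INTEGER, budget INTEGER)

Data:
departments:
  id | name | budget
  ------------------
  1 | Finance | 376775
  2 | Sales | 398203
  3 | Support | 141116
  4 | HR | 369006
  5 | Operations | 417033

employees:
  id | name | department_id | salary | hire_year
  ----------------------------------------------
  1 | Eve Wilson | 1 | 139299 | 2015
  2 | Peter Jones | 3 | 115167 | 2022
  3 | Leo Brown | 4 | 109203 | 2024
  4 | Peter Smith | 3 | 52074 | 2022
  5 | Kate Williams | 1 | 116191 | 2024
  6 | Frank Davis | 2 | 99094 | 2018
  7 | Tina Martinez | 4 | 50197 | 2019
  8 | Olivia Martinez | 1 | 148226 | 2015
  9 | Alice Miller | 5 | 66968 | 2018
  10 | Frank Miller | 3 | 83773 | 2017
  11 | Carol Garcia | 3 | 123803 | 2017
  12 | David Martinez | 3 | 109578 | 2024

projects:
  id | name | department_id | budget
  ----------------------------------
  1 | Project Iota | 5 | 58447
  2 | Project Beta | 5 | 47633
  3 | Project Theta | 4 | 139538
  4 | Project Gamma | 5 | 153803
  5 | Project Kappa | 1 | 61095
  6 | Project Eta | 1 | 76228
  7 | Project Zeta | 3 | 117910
SELECT name, budget FROM departments ORDER BY budget ASC LIMIT 5

Execution result:
name | budget
Support | 141116
HR | 369006
Finance | 376775
Sales | 398203
Operations | 417033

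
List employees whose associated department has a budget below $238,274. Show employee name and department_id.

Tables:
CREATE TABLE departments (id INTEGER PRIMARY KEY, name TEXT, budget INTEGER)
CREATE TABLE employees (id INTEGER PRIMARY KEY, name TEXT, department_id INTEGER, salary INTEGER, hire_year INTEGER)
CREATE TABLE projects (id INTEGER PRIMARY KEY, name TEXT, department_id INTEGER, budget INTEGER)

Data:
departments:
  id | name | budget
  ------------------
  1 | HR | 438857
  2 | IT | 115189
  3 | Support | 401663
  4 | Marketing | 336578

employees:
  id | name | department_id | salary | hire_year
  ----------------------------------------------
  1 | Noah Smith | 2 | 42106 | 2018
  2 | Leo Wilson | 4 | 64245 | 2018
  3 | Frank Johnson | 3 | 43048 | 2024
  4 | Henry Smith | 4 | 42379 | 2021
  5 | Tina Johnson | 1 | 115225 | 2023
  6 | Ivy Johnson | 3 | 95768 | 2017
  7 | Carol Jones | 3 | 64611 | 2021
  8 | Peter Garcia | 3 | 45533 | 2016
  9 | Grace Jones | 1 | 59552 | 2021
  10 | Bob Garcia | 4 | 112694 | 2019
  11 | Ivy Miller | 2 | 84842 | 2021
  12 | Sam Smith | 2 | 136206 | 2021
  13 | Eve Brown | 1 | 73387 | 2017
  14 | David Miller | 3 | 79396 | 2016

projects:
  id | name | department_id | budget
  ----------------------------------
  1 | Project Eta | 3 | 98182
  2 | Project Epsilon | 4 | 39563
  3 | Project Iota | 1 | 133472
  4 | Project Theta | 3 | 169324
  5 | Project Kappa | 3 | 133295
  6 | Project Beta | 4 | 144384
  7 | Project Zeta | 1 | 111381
SELECT name, department_id FROM employees WHERE department_id IN (SELECT id FROM departments WHERE budget < 238274)

Execution result:
name | department_id
Noah Smith | 2
Ivy Miller | 2
Sam Smith | 2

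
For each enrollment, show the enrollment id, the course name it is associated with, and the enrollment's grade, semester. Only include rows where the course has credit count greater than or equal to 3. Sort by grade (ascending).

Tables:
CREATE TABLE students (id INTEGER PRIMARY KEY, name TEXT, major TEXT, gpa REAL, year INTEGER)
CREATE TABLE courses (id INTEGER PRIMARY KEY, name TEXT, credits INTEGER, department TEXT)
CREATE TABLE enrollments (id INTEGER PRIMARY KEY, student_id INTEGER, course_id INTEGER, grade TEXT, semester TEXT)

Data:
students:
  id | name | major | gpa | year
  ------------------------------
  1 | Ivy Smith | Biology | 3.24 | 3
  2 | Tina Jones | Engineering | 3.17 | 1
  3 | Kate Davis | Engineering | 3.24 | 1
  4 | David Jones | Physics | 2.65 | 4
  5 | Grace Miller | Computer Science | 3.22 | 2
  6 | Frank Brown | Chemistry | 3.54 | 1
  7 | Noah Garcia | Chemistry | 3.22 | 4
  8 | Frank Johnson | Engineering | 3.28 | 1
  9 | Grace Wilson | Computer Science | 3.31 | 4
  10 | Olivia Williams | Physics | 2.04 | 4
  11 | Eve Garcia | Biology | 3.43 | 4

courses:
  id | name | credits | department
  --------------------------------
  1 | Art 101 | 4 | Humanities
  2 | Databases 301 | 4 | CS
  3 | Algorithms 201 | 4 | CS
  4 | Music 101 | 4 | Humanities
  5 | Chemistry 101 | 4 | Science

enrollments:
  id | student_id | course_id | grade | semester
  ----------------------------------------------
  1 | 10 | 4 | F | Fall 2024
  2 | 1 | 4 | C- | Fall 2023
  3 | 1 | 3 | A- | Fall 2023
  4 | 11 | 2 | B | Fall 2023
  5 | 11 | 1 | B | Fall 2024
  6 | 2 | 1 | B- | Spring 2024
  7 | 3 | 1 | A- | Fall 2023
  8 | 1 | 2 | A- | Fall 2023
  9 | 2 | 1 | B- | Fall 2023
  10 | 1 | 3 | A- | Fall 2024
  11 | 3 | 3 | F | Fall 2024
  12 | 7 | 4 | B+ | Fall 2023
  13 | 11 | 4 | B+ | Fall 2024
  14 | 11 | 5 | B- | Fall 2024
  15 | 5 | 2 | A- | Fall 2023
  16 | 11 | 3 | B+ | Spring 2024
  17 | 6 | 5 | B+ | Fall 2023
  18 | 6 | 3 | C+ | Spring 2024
SELECT c.id, p.name AS course, c.grade, c.semester FROM enrollments c JOIN courses p ON c.course_id = p.id WHERE p.credits >= 3 ORDER BY c.grade ASC

Execution result:
id | course | grade | semester
3 | Algorithms 201 | A- | Fall 2023
7 | Art 101 | A- | Fall 2023
8 | Databases 301 | A- | Fall 2023
10 | Algorithms 201 | A- | Fall 2024
15 | Databases 301 | A- | Fall 2023
4 | Databases 301 | B | Fall 2023
5 | Art 101 | B | Fall 2024
12 | Music 101 | B+ | Fall 2023
13 | Music 101 | B+ | Fall 2024
16 | Algorithms 201 | B+ | Spring 2024
17 | Chemistry 101 | B+ | Fall 2023
6 | Art 101 | B- | Spring 2024
9 | Art 101 | B- | Fall 2023
14 | Chemistry 101 | B- | Fall 2024
18 | Algorithms 201 | C+ | Spring 2024
2 | Music 101 | C- | Fall 2023
1 | Music 101 | F | Fall 2024
11 | Algorithms 201 | F | Fall 2024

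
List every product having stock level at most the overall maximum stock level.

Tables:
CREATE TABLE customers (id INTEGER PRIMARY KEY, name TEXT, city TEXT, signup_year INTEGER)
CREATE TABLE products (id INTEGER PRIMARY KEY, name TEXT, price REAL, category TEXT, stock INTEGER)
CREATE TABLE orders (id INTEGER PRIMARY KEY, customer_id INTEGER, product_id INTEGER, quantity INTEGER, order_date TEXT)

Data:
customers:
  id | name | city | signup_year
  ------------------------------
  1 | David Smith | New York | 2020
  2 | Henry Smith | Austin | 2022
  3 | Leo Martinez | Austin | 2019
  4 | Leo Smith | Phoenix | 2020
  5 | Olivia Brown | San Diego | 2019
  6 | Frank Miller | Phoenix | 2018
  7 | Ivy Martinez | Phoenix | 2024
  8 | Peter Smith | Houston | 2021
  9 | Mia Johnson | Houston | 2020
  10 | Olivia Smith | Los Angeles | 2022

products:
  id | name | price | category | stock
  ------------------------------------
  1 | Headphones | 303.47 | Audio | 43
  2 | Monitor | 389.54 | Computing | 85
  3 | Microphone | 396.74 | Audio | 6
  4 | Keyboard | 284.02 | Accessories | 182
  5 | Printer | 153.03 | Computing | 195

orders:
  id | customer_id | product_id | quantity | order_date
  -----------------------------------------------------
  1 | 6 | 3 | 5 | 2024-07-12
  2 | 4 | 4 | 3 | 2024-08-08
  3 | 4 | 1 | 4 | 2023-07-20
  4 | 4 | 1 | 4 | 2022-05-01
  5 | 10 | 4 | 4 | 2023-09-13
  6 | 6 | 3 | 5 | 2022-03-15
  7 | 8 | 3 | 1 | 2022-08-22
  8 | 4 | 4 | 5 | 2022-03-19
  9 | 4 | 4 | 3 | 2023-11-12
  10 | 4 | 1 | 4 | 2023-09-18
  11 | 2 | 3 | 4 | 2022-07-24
SELECT name, stock FROM products WHERE stock <= (SELECT MAX(stock) FROM products)

Execution result:
name | stock
Headphones | 43
Monitor | 85
Microphone | 6
Keyboard | 182
Printer | 195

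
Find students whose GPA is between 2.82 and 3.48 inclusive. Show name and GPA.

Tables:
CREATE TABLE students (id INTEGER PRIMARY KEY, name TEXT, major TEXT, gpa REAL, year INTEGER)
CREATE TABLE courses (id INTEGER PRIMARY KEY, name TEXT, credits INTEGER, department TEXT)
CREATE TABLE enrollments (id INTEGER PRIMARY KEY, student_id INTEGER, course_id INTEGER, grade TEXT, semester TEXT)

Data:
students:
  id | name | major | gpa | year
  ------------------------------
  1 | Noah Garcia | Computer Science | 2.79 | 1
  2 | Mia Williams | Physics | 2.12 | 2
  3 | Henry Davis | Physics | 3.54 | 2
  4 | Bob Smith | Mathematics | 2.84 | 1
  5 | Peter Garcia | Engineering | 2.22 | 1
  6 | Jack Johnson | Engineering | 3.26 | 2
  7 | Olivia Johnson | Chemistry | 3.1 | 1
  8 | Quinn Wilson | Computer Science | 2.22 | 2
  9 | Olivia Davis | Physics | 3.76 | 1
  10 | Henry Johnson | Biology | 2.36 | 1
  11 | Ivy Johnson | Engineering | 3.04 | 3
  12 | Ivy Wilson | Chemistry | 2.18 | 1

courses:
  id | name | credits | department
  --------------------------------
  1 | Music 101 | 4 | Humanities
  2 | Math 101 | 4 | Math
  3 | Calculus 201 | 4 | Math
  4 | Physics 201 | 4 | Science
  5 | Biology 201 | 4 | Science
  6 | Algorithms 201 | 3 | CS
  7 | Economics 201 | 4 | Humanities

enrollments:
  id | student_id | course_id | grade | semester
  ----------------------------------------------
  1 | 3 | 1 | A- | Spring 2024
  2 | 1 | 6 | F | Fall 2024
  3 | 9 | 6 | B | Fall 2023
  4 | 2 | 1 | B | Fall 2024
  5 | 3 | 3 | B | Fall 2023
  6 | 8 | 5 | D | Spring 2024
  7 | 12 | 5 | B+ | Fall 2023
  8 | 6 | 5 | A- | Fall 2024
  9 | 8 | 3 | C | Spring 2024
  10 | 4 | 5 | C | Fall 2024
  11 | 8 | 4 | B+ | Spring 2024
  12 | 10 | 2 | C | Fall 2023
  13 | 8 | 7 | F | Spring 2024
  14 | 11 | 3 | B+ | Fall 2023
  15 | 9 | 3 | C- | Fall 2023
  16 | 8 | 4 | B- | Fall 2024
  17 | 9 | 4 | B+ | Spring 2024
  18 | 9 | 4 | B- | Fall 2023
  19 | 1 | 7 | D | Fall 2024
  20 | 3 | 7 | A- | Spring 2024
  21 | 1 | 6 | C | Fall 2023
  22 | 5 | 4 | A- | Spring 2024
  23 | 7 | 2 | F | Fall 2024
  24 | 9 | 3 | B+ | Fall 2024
SELECT name, gpa FROM students WHERE gpa BETWEEN 2.82 AND 3.48

Execution result:
name | gpa
Bob Smith | 2.84
Jack Johnson | 3.26
Olivia Johnson | 3.10
Ivy Johnson | 3.04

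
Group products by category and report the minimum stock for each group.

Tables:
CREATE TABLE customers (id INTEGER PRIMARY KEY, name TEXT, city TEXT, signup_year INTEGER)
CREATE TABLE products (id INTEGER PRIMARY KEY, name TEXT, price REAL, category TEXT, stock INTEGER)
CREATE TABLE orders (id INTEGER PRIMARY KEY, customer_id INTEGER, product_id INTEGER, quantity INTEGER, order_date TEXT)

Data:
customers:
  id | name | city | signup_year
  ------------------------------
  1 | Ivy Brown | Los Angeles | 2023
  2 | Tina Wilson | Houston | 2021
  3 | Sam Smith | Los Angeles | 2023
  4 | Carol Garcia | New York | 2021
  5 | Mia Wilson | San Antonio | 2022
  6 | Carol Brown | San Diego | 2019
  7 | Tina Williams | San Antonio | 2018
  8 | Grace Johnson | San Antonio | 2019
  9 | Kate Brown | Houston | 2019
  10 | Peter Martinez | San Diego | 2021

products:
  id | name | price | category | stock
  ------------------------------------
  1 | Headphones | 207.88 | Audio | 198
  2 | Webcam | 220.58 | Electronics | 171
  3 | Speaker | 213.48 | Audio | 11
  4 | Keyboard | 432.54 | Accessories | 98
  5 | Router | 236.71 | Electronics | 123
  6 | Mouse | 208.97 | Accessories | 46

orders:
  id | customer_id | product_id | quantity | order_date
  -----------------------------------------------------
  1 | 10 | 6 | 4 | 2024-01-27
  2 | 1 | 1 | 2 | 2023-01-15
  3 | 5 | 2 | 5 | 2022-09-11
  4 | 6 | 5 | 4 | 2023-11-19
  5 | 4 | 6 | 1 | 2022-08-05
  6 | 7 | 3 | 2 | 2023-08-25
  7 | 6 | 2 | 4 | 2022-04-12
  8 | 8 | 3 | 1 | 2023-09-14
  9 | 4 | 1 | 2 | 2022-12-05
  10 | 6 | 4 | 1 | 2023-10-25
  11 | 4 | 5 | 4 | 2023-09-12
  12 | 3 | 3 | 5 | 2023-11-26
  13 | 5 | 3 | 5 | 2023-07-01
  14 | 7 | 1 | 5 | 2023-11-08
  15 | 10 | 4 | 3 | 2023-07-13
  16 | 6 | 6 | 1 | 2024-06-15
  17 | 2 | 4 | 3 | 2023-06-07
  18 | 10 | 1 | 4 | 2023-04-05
SELECT category, MIN(stock) AS min_stock FROM products GROUP BY category

Execution result:
category | min_stock
Accessories | 46
Audio | 11
Electronics | 123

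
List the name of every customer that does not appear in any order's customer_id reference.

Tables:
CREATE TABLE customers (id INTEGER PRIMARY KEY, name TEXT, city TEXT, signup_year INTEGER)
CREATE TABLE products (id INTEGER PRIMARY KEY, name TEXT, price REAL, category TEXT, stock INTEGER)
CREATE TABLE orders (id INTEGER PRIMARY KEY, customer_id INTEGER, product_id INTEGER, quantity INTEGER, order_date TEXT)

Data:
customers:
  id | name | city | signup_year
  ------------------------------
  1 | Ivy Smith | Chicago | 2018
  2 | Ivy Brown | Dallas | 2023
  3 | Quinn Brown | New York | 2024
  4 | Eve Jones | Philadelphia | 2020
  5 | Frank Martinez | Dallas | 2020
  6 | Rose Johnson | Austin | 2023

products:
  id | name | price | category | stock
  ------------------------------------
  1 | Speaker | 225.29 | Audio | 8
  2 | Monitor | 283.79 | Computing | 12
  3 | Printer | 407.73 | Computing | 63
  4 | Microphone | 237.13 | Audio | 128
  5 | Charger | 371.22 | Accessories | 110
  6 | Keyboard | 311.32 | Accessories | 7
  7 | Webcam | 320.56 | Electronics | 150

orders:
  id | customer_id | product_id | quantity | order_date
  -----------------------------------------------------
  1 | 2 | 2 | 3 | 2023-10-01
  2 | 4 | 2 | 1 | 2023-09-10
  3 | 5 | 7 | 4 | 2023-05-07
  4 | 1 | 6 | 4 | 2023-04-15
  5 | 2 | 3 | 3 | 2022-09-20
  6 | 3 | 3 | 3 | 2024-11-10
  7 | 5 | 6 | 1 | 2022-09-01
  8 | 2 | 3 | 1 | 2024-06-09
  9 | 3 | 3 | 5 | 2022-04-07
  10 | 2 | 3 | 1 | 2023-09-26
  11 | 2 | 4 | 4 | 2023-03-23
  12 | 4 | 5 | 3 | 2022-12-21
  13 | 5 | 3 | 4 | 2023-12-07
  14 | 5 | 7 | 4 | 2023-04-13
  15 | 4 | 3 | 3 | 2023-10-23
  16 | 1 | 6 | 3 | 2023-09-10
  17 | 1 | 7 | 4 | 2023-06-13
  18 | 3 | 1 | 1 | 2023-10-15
SELECT p.name FROM customers p LEFT JOIN orders c ON c.customer_id = p.id WHERE c.id IS NULL

Execution result:
Rose Johnson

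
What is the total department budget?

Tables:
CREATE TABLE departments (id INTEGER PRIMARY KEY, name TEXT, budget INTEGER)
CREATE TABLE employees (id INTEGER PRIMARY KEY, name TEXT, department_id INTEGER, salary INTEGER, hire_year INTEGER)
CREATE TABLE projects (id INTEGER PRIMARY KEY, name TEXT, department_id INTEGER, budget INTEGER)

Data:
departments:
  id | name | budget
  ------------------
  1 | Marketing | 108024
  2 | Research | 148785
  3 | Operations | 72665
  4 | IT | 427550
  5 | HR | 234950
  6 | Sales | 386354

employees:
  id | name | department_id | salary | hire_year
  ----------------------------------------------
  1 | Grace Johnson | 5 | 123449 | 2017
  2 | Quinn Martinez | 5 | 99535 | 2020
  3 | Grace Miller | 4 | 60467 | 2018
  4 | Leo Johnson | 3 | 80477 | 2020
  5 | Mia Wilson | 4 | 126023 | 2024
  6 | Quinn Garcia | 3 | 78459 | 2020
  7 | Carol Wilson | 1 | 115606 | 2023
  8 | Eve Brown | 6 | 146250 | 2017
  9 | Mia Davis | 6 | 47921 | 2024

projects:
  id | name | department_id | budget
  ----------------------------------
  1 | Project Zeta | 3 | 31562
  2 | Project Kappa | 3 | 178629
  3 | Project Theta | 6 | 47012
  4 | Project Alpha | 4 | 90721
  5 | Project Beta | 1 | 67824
SELECT SUM(budget) FROM departments

Execution result:
1378328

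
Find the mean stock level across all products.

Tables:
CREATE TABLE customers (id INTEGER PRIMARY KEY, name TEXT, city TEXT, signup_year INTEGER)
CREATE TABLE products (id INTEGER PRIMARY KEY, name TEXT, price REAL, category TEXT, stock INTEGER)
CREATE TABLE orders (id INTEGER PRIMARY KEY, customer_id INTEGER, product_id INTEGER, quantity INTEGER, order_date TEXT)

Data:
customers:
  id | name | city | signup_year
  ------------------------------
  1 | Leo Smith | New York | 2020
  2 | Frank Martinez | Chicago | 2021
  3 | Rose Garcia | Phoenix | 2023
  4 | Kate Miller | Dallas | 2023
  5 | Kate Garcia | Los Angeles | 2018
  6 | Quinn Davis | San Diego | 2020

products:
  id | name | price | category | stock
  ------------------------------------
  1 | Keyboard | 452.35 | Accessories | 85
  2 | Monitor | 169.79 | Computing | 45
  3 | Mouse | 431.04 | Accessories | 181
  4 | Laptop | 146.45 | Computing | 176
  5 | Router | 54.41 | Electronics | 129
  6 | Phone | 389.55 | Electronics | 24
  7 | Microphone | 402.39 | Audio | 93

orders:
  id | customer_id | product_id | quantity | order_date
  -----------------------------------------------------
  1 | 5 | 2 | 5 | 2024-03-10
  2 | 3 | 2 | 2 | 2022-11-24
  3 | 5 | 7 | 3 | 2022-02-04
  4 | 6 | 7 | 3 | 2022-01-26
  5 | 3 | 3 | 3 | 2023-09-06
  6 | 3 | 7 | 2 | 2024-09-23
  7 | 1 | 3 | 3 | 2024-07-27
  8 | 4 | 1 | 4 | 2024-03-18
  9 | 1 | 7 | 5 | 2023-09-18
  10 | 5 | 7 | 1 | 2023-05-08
SELECT AVG(stock) FROM products

Execution result:
104.71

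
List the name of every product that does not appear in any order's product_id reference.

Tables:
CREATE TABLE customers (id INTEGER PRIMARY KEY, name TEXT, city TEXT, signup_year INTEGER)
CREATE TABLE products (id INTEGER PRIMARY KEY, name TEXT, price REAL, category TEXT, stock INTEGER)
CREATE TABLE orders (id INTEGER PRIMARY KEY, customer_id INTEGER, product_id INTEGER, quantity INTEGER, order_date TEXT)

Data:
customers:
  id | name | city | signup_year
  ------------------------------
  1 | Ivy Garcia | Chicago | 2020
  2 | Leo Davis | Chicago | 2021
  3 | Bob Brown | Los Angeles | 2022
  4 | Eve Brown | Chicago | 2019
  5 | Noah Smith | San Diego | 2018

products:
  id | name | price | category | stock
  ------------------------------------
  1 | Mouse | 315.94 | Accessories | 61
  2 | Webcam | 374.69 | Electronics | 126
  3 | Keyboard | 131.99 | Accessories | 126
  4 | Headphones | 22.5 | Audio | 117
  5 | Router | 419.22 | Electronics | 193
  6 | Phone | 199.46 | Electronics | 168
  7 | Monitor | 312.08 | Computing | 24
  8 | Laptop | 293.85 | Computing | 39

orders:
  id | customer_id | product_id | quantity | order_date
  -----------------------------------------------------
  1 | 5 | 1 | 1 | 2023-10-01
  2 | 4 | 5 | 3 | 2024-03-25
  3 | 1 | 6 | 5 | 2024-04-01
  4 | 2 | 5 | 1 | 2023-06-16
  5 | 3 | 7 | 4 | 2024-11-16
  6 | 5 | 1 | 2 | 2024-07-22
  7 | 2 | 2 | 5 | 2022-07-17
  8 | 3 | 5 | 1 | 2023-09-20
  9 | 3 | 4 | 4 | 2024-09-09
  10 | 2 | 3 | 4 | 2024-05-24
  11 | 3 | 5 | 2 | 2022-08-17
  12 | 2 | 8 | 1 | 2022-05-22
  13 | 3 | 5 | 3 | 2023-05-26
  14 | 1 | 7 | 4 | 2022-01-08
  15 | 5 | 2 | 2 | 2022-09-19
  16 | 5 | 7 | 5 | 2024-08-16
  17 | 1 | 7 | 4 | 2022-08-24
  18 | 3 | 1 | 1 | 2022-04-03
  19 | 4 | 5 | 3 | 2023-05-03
SELECT p.name FROM products p LEFT JOIN orders c ON c.product_id = p.id WHERE c.id IS NULL

Execution result:
(no rows)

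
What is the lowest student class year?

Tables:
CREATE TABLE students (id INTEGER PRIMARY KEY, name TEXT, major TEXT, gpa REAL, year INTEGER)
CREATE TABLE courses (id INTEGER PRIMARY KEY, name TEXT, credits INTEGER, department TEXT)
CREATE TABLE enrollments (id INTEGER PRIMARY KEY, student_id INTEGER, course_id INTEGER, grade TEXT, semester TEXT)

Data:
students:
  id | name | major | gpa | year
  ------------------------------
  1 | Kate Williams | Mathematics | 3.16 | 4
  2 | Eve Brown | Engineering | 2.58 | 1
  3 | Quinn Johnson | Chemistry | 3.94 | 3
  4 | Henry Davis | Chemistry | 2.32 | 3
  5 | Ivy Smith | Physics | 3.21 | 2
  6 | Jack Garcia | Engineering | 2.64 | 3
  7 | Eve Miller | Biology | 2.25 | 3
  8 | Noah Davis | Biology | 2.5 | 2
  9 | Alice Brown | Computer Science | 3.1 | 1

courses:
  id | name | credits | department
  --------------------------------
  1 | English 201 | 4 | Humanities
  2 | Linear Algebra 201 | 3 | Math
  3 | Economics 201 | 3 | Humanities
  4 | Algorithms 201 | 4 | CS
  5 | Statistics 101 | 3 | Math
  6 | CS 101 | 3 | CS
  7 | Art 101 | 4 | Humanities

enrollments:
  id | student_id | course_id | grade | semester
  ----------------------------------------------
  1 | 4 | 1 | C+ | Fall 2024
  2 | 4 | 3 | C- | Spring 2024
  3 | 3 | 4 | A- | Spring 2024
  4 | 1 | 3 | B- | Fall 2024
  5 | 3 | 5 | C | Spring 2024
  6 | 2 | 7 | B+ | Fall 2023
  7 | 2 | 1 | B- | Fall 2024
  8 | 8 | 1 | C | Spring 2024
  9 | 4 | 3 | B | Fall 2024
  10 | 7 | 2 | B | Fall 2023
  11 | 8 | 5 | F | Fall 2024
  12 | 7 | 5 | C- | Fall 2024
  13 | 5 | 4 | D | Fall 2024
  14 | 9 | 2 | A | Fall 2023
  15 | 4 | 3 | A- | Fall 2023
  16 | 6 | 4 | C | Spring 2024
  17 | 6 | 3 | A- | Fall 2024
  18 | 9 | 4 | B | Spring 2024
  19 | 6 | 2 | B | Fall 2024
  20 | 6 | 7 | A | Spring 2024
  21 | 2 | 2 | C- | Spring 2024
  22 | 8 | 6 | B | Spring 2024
SELECT MIN(year) FROM students

Execution result:
1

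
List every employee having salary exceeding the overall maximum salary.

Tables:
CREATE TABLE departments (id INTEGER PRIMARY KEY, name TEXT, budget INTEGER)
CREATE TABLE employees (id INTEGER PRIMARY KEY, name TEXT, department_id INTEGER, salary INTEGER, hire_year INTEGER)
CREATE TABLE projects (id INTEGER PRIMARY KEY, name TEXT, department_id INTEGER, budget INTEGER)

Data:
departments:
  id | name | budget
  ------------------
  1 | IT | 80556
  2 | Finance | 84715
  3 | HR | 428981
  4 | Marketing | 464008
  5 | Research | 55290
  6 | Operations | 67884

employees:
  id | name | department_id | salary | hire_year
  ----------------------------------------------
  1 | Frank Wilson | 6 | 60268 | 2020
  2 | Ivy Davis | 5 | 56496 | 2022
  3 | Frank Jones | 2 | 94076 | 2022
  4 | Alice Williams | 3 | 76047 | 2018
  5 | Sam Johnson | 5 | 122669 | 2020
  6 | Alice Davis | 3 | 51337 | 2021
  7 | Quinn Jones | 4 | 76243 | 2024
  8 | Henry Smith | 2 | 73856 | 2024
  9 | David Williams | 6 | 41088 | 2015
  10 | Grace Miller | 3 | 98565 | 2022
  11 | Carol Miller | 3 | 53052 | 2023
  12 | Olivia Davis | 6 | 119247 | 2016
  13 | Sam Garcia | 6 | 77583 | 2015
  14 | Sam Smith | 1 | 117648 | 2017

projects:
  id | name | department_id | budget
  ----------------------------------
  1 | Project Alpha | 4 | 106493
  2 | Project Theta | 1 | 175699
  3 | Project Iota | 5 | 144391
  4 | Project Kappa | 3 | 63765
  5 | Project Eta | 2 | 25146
SELECT name, salary FROM employees WHERE salary > (SELECT MAX(salary) FROM employees)

Execution result:
(no rows)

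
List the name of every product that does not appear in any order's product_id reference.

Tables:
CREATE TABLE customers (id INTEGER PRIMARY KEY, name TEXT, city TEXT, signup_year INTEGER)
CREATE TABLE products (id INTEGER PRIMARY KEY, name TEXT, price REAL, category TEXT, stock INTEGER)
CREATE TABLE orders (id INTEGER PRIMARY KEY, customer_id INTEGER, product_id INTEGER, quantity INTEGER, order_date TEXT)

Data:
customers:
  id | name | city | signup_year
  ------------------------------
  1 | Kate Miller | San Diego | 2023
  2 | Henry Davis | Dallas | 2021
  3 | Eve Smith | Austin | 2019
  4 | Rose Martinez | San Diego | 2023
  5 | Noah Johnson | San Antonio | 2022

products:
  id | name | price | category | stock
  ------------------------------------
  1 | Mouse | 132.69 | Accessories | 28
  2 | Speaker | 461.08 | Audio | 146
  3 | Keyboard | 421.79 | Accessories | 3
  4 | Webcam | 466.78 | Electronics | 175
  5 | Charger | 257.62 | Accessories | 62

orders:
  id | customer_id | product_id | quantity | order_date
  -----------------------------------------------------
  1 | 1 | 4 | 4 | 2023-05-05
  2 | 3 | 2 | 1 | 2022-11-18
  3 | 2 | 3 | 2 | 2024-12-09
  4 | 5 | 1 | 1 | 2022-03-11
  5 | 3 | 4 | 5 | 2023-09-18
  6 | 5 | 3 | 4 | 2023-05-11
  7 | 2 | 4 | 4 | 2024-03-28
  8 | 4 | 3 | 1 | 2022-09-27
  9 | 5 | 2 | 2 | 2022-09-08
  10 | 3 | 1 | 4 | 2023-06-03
SELECT p.name FROM products p LEFT JOIN orders c ON c.product_id = p.id WHERE c.id IS NULL

Execution result:
Charger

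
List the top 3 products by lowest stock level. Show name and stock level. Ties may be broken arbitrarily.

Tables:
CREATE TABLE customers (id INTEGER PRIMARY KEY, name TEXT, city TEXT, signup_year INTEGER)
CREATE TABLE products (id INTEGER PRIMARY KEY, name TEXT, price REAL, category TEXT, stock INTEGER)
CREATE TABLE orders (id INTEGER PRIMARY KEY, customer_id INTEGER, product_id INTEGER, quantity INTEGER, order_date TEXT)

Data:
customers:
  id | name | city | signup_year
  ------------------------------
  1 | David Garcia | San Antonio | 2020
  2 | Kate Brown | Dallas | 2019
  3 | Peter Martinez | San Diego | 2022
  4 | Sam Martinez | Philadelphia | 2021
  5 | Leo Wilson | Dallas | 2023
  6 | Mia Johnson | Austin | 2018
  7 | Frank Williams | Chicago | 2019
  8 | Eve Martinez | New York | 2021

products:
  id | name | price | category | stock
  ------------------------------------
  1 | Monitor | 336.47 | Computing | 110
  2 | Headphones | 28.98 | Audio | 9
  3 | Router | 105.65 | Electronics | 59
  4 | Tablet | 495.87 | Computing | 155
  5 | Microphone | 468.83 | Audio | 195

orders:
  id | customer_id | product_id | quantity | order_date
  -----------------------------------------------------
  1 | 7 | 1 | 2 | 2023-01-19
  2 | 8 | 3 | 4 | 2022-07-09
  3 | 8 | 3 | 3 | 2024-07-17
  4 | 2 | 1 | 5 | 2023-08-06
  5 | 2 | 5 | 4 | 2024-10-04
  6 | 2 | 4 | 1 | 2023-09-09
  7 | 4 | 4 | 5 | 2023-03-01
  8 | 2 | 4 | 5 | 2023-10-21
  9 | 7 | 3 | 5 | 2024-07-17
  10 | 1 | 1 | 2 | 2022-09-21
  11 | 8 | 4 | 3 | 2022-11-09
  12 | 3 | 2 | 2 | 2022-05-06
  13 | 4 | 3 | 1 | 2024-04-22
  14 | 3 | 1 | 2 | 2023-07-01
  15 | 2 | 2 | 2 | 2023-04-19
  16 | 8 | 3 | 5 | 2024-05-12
SELECT name, stock FROM products ORDER BY stock ASC LIMIT 3

Execution result:
name | stock
Headphones | 9
Router | 59
Monitor | 110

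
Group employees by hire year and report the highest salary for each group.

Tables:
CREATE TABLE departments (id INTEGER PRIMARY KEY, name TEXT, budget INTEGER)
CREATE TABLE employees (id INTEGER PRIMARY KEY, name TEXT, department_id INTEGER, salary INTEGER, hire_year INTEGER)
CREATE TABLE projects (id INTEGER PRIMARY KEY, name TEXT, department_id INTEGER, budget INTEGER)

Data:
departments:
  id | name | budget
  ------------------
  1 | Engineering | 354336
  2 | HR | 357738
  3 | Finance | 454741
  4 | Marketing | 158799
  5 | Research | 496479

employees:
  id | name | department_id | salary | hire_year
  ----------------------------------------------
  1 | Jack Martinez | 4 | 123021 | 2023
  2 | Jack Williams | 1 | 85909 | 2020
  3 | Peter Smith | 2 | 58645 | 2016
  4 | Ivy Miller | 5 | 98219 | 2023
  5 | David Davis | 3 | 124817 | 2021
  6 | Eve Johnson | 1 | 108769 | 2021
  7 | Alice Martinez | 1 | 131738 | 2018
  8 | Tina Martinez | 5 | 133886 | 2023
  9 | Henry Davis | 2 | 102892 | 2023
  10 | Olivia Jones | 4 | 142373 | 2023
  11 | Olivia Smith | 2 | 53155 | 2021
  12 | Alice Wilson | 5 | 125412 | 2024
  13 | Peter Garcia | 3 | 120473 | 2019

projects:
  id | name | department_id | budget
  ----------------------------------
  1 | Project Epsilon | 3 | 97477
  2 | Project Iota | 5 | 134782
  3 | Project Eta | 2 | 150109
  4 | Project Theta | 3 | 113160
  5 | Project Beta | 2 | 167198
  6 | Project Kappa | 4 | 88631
SELECT hire_year, MAX(salary) AS max_salary FROM employees GROUP BY hire_year

Execution result:
hire_year | max_salary
2016 | 58645
2018 | 131738
2019 | 120473
2020 | 85909
2021 | 124817
2023 | 142373
2024 | 125412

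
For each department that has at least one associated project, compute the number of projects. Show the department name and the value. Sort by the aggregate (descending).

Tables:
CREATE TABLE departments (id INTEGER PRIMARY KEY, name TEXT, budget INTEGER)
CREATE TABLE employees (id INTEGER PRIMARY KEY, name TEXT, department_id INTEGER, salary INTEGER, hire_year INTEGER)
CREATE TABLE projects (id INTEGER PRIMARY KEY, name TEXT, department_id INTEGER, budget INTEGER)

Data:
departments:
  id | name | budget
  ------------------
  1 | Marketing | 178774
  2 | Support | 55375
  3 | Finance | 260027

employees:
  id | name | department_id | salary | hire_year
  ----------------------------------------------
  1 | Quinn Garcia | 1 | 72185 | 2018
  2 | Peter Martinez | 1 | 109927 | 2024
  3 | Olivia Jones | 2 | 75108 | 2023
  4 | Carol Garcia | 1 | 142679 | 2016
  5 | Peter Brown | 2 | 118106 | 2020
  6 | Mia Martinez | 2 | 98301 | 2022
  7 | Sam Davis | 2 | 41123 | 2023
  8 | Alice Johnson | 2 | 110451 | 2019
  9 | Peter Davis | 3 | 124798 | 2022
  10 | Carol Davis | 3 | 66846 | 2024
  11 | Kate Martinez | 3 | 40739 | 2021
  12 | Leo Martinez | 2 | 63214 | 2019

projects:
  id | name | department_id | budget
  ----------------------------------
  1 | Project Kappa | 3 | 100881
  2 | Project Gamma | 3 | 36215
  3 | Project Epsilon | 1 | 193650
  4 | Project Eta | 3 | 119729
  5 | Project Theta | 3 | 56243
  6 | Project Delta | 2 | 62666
SELECT p.name, COUNT(*) AS n FROM projects c JOIN departments p ON c.department_id = p.id GROUP BY p.id, p.name ORDER BY n DESC

Execution result:
name | n
Finance | 4
Marketing | 1
Support | 1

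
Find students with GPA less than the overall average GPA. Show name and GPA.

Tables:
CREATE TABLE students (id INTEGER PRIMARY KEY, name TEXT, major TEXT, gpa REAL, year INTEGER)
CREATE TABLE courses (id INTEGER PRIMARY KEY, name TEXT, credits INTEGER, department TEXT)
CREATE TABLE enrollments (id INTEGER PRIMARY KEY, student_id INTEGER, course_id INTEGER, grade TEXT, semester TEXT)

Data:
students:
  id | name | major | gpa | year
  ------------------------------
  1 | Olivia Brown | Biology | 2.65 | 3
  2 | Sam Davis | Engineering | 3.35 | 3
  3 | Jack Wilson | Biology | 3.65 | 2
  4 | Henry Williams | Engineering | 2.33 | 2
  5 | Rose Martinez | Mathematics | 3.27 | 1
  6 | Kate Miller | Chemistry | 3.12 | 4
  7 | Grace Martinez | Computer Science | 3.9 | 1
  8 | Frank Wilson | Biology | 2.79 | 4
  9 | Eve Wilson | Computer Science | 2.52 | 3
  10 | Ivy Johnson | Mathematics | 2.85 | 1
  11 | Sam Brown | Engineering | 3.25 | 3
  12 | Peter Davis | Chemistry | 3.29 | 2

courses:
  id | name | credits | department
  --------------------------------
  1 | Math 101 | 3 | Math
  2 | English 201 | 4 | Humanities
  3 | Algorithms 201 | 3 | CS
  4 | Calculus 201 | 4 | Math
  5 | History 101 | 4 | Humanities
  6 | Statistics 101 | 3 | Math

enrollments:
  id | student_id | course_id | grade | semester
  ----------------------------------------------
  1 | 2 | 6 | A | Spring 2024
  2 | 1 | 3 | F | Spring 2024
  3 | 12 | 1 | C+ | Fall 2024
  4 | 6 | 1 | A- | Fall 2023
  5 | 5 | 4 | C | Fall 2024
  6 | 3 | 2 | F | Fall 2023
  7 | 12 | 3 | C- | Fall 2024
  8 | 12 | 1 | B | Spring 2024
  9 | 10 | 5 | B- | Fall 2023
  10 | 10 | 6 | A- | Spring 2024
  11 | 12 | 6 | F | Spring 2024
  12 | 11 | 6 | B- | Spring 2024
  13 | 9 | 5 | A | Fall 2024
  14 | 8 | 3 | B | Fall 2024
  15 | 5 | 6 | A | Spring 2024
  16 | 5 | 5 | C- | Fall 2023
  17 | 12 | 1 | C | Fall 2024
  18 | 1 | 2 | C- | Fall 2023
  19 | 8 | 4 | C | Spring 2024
SELECT name, gpa FROM students WHERE gpa < (SELECT AVG(gpa) FROM students)

Execution result:
name | gpa
Olivia Brown | 2.65
Henry Williams | 2.33
Frank Wilson | 2.79
Eve Wilson | 2.52
Ivy Johnson | 2.85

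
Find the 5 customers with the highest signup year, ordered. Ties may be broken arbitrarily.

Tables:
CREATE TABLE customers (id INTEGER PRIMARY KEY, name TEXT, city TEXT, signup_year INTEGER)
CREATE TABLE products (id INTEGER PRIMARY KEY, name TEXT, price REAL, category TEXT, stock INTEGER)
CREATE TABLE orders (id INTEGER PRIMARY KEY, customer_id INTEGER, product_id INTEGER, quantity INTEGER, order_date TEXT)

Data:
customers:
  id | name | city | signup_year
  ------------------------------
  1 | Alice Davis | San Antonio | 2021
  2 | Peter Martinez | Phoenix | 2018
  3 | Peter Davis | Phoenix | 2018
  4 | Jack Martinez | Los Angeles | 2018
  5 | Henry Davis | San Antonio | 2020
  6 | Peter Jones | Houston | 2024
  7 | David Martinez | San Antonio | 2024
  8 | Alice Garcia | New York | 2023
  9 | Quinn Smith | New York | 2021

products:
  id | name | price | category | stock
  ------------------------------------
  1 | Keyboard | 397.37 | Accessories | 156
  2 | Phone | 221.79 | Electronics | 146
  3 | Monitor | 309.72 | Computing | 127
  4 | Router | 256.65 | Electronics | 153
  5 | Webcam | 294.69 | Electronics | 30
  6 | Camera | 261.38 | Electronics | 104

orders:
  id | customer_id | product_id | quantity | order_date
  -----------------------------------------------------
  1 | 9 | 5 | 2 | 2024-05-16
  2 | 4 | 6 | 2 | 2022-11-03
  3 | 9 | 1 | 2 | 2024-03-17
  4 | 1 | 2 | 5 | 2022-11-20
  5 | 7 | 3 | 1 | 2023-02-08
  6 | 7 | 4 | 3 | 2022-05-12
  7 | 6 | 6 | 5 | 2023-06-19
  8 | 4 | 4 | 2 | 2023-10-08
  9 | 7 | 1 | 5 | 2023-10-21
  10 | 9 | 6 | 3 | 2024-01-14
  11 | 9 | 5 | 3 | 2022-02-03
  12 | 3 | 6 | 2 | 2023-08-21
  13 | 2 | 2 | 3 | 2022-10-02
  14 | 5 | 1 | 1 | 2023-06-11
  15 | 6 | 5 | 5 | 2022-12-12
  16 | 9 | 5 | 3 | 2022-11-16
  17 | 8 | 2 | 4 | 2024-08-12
SELECT name, signup_year FROM customers ORDER BY signup_year DESC LIMIT 5

Execution result:
name | signup_year
Peter Jones | 2024
David Martinez | 2024
Alice Garcia | 2023
Alice Davis | 2021
Quinn Smith | 2021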